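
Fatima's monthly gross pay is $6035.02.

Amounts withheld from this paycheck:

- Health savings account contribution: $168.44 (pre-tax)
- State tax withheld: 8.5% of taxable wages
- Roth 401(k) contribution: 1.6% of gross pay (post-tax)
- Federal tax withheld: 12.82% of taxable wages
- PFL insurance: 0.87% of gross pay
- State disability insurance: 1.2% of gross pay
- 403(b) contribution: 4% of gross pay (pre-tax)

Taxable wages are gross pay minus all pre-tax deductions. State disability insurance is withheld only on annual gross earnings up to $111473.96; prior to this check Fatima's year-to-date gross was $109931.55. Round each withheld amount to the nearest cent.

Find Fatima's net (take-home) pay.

Health savings account contribution: $168.44
403(b) contribution: $6035.02 × 0.04 = $241.40
Pre-tax total = $168.44 + $241.40 = $409.84
Taxable wages = $6035.02 − $409.84 = $5625.18
Federal tax withheld: $5625.18 × 0.1282 = $721.15
State tax withheld: $5625.18 × 0.085 = $478.14
PFL insurance: $6035.02 × 0.0087 = $52.50
State disability insurance: only $111473.96 − $109931.55 = $1542.41 of this check is subject → $1542.41 × 0.012 = $18.51
Roth 401(k) contribution: $6035.02 × 0.016 = $96.56
Total deductions = $168.44 + $241.40 + $721.15 + $478.14 + $52.50 + $18.51 + $96.56 = $1776.70
Net pay = $6035.02 − $1776.70 = $4258.32

$4258.32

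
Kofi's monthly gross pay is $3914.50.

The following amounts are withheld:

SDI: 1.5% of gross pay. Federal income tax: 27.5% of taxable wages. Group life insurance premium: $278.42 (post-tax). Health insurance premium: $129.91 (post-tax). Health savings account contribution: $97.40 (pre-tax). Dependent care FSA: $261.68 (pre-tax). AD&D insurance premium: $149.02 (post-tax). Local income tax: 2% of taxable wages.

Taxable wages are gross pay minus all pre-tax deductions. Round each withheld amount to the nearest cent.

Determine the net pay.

$1890.50

Health savings account contribution: $97.40
Dependent care FSA: $261.68
Pre-tax total = $97.40 + $261.68 = $359.08
Taxable wages = $3914.50 − $359.08 = $3555.42
Federal income tax: $3555.42 × 0.275 = $977.74
Local income tax: $3555.42 × 0.02 = $71.11
SDI: $3914.50 × 0.015 = $58.72
Group life insurance premium: $278.42
AD&D insurance premium: $149.02
Health insurance premium: $129.91
Total deductions = $97.40 + $261.68 + $977.74 + $71.11 + $58.72 + $278.42 + $149.02 + $129.91 = $2024.00
Net pay = $3914.50 − $2024.00 = $1890.50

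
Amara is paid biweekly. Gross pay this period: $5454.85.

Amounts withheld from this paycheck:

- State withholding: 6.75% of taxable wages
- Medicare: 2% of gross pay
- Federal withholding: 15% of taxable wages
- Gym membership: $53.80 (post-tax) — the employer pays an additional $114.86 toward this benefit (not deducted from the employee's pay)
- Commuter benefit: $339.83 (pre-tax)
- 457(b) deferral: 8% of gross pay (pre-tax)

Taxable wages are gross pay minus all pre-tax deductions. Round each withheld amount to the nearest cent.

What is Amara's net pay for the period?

$3498.13

457(b) deferral: $5454.85 × 0.08 = $436.39
Commuter benefit: $339.83
Pre-tax total = $436.39 + $339.83 = $776.22
Taxable wages = $5454.85 − $776.22 = $4678.63
Federal withholding: $4678.63 × 0.15 = $701.79
State withholding: $4678.63 × 0.0675 = $315.81
Medicare: $5454.85 × 0.02 = $109.10
Gym membership: $53.80
(Employer's $114.86 toward gym membership is not withheld from the employee.)
Total deductions = $436.39 + $339.83 + $701.79 + $315.81 + $109.10 + $53.80 = $1956.72
Net pay = $5454.85 − $1956.72 = $3498.13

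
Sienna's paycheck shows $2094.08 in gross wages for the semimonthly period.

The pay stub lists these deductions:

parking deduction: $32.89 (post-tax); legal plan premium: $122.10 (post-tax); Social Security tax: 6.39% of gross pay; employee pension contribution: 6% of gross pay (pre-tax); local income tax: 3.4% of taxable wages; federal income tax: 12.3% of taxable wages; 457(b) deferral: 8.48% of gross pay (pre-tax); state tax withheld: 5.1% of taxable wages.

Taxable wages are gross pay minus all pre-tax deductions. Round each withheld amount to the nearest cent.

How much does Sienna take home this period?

$1129.56

457(b) deferral: $2094.08 × 0.0848 = $177.58
Employee pension contribution: $2094.08 × 0.06 = $125.64
Pre-tax total = $177.58 + $125.64 = $303.22
Taxable wages = $2094.08 − $303.22 = $1790.86
Federal income tax: $1790.86 × 0.123 = $220.28
State tax withheld: $1790.86 × 0.051 = $91.33
Local income tax: $1790.86 × 0.034 = $60.89
Social Security tax: $2094.08 × 0.0639 = $133.81
Parking deduction: $32.89
Legal plan premium: $122.10
Total deductions = $177.58 + $125.64 + $220.28 + $91.33 + $60.89 + $133.81 + $32.89 + $122.10 = $964.52
Net pay = $2094.08 − $964.52 = $1129.56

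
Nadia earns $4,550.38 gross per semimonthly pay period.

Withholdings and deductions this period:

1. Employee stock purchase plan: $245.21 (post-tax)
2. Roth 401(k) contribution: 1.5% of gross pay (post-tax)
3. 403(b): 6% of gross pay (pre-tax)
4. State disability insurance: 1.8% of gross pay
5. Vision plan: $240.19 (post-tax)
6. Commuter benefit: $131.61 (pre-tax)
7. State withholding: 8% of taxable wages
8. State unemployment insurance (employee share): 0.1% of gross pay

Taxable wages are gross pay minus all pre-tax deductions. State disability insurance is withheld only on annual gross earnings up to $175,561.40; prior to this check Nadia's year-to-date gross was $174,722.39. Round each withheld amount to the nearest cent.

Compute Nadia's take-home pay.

403(b): $4,550.38 × 0.06 = $273.02
Commuter benefit: $131.61
Pre-tax total = $273.02 + $131.61 = $404.63
Taxable wages = $4,550.38 − $404.63 = $4,145.75
State withholding: $4,145.75 × 0.08 = $331.66
State unemployment insurance (employee share): $4,550.38 × 0.001 = $4.55
State disability insurance: only $175,561.40 − $174,722.39 = $839.01 of this check is subject → $839.01 × 0.018 = $15.10
Vision plan: $240.19
Employee stock purchase plan: $245.21
Roth 401(k) contribution: $4,550.38 × 0.015 = $68.26
Total deductions = $273.02 + $131.61 + $331.66 + $4.55 + $15.10 + $240.19 + $245.21 + $68.26 = $1,309.60
Net pay = $4,550.38 − $1,309.60 = $3,240.78

$3,240.78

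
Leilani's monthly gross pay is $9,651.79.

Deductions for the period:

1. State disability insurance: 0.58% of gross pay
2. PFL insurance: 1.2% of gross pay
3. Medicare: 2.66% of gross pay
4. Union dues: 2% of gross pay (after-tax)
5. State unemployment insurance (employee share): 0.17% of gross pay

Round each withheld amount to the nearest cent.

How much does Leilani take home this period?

$9,013.80

PFL insurance: $9,651.79 × 0.012 = $115.82
State unemployment insurance (employee share): $9,651.79 × 0.0017 = $16.41
Medicare: $9,651.79 × 0.0266 = $256.74
State disability insurance: $9,651.79 × 0.0058 = $55.98
Union dues: $9,651.79 × 0.02 = $193.04
Total deductions = $115.82 + $16.41 + $256.74 + $55.98 + $193.04 = $637.99
Net pay = $9,651.79 − $637.99 = $9,013.80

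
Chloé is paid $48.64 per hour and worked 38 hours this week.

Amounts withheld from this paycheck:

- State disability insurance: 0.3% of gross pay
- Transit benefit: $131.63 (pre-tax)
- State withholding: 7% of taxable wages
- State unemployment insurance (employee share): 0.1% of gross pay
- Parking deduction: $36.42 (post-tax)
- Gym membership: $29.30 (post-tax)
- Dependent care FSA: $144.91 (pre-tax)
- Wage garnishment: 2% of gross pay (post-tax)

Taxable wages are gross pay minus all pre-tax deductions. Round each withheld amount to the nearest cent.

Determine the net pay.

Gross pay: 38 × $48.64 = $1,848.32
Dependent care FSA: $144.91
Transit benefit: $131.63
Pre-tax total = $144.91 + $131.63 = $276.54
Taxable wages = $1,848.32 − $276.54 = $1,571.78
State withholding: $1,571.78 × 0.07 = $110.02
State disability insurance: $1,848.32 × 0.003 = $5.54
State unemployment insurance (employee share): $1,848.32 × 0.001 = $1.85
Wage garnishment: $1,848.32 × 0.02 = $36.97
Parking deduction: $36.42
Gym membership: $29.30
Total deductions = $144.91 + $131.63 + $110.02 + $5.54 + $1.85 + $36.97 + $36.42 + $29.30 = $496.64
Net pay = $1,848.32 − $496.64 = $1,351.68

$1,351.68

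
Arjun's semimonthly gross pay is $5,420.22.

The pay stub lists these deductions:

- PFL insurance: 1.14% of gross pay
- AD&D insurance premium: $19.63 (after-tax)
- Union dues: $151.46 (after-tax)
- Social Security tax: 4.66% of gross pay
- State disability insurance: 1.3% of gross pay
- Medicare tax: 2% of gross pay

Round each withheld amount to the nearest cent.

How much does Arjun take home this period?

$4,755.90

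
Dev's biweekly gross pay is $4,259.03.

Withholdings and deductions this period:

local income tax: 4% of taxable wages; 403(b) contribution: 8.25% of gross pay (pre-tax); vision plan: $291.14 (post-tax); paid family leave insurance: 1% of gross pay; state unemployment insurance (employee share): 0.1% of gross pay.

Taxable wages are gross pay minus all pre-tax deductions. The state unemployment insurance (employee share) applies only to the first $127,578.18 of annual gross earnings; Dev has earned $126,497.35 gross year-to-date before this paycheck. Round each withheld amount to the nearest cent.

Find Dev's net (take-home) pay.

$3,416.54

403(b) contribution: $4,259.03 × 0.0825 = $351.37
Taxable wages = $4,259.03 − $351.37 = $3,907.66
Local income tax: $3,907.66 × 0.04 = $156.31
Paid family leave insurance: $4,259.03 × 0.01 = $42.59
State unemployment insurance (employee share): only $127,578.18 − $126,497.35 = $1,080.83 of this check is subject → $1,080.83 × 0.001 = $1.08
Vision plan: $291.14
Total deductions = $351.37 + $156.31 + $42.59 + $1.08 + $291.14 = $842.49
Net pay = $4,259.03 − $842.49 = $3,416.54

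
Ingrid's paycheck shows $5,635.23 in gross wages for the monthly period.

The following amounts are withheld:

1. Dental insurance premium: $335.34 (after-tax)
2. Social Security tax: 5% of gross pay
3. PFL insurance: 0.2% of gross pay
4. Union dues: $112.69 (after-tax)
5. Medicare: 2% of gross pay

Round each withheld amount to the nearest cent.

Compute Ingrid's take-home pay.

$4,781.47

PFL insurance: $5,635.23 × 0.002 = $11.27
Social Security tax: $5,635.23 × 0.05 = $281.76
Medicare: $5,635.23 × 0.02 = $112.70
Dental insurance premium: $335.34
Union dues: $112.69
Total deductions = $11.27 + $281.76 + $112.70 + $335.34 + $112.69 = $853.76
Net pay = $5,635.23 − $853.76 = $4,781.47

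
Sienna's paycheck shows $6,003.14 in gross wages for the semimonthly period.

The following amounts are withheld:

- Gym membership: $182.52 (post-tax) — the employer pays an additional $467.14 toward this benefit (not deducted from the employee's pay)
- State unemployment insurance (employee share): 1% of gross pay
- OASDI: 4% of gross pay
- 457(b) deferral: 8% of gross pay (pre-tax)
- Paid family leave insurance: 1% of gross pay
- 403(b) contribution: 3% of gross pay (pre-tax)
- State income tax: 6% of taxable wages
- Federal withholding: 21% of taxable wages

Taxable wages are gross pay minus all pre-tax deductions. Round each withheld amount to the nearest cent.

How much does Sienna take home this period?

403(b) contribution: $6,003.14 × 0.03 = $180.09
457(b) deferral: $6,003.14 × 0.08 = $480.25
Pre-tax total = $180.09 + $480.25 = $660.34
Taxable wages = $6,003.14 − $660.34 = $5,342.80
State income tax: $5,342.80 × 0.06 = $320.57
Federal withholding: $5,342.80 × 0.21 = $1,121.99
Paid family leave insurance: $6,003.14 × 0.01 = $60.03
OASDI: $6,003.14 × 0.04 = $240.13
State unemployment insurance (employee share): $6,003.14 × 0.01 = $60.03
Gym membership: $182.52
(Employer's $467.14 toward gym membership is not withheld from the employee.)
Total deductions = $180.09 + $480.25 + $320.57 + $1,121.99 + $60.03 + $240.13 + $60.03 + $182.52 = $2,645.61
Net pay = $6,003.14 − $2,645.61 = $3,357.53

$3,357.53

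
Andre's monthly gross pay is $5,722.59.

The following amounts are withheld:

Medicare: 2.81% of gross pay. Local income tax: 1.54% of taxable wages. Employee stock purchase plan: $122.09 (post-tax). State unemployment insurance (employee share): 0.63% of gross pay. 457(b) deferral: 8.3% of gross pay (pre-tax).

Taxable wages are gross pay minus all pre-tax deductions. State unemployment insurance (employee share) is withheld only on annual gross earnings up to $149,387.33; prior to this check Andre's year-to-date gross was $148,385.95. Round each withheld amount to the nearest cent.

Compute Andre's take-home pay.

$4,877.61

457(b) deferral: $5,722.59 × 0.083 = $474.97
Taxable wages = $5,722.59 − $474.97 = $5,247.62
Local income tax: $5,247.62 × 0.0154 = $80.81
State unemployment insurance (employee share): only $149,387.33 − $148,385.95 = $1,001.38 of this check is subject → $1,001.38 × 0.0063 = $6.31
Medicare: $5,722.59 × 0.0281 = $160.80
Employee stock purchase plan: $122.09
Total deductions = $474.97 + $80.81 + $6.31 + $160.80 + $122.09 = $844.98
Net pay = $5,722.59 − $844.98 = $4,877.61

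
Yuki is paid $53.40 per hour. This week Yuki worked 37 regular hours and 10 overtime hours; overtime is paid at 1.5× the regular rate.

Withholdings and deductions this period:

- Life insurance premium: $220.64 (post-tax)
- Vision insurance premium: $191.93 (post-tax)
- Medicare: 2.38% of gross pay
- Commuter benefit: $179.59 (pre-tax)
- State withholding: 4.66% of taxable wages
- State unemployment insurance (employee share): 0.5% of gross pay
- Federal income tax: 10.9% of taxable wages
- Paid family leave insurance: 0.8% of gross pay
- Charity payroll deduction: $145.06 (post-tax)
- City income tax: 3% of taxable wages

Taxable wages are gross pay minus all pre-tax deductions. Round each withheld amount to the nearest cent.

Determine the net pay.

Regular pay: 37 × $53.40 = $1,975.80
Overtime pay: 10 × $53.40 × 1.5 = $801.00
Gross pay = $1,975.80 + $801.00 = $2,776.80
Commuter benefit: $179.59
Taxable wages = $2,776.80 − $179.59 = $2,597.21
State withholding: $2,597.21 × 0.0466 = $121.03
Federal income tax: $2,597.21 × 0.109 = $283.10
City income tax: $2,597.21 × 0.03 = $77.92
Paid family leave insurance: $2,776.80 × 0.008 = $22.21
Medicare: $2,776.80 × 0.0238 = $66.09
State unemployment insurance (employee share): $2,776.80 × 0.005 = $13.88
Vision insurance premium: $191.93
Life insurance premium: $220.64
Charity payroll deduction: $145.06
Total deductions = $179.59 + $121.03 + $283.10 + $77.92 + $22.21 + $66.09 + $13.88 + $191.93 + $220.64 + $145.06 = $1,321.45
Net pay = $2,776.80 − $1,321.45 = $1,455.35

$1,455.35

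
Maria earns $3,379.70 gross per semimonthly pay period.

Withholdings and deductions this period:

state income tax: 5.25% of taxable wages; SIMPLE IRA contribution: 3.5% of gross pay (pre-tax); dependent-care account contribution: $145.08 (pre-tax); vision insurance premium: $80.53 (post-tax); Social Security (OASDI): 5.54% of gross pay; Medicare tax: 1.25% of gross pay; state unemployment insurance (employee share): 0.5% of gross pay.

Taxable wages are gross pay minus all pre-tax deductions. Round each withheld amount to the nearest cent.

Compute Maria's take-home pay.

$2,625.80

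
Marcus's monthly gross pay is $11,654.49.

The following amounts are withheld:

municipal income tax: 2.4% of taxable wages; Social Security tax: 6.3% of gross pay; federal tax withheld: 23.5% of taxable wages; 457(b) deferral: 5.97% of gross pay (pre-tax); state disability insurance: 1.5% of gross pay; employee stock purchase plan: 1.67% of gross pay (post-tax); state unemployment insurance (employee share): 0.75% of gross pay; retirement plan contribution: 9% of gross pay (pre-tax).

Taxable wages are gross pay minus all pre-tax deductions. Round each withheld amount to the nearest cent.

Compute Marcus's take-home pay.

Retirement plan contribution: $11,654.49 × 0.09 = $1,048.90
457(b) deferral: $11,654.49 × 0.0597 = $695.77
Pre-tax total = $1,048.90 + $695.77 = $1,744.67
Taxable wages = $11,654.49 − $1,744.67 = $9,909.82
Municipal income tax: $9,909.82 × 0.024 = $237.84
Federal tax withheld: $9,909.82 × 0.235 = $2,328.81
State unemployment insurance (employee share): $11,654.49 × 0.0075 = $87.41
Social Security tax: $11,654.49 × 0.063 = $734.23
State disability insurance: $11,654.49 × 0.015 = $174.82
Employee stock purchase plan: $11,654.49 × 0.0167 = $194.63
Total deductions = $1,048.90 + $695.77 + $237.84 + $2,328.81 + $87.41 + $734.23 + $174.82 + $194.63 = $5,502.41
Net pay = $11,654.49 − $5,502.41 = $6,152.08

$6,152.08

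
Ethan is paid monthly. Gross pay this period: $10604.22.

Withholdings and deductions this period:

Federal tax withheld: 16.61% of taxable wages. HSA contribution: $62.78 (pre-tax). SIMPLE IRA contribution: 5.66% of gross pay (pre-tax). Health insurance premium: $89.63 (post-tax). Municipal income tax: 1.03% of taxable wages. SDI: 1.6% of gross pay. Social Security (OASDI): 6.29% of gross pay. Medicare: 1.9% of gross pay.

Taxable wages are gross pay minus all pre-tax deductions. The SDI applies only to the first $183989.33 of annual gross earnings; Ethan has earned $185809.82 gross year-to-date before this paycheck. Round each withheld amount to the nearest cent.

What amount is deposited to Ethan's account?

HSA contribution: $62.78
SIMPLE IRA contribution: $10604.22 × 0.0566 = $600.20
Pre-tax total = $62.78 + $600.20 = $662.98
Taxable wages = $10604.22 − $662.98 = $9941.24
Municipal income tax: $9941.24 × 0.0103 = $102.39
Federal tax withheld: $9941.24 × 0.1661 = $1651.24
SDI: annual cap $183989.33 already reached (YTD $185809.82), so $0.00
Social Security (OASDI): $10604.22 × 0.0629 = $667.01
Medicare: $10604.22 × 0.019 = $201.48
Health insurance premium: $89.63
Total deductions = $62.78 + $600.20 + $102.39 + $1651.24 + $0.00 + $667.01 + $201.48 + $89.63 = $3374.73
Net pay = $10604.22 − $3374.73 = $7229.49

$7229.49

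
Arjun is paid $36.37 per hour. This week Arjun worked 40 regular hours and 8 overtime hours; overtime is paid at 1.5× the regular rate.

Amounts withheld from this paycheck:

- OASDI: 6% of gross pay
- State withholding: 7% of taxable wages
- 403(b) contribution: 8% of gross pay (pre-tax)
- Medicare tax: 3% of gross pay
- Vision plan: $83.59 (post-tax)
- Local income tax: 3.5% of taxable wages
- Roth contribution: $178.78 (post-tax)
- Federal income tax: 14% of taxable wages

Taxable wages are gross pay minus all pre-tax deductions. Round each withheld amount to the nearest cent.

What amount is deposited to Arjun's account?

$881.07

Regular pay: 40 × $36.37 = $1,454.80
Overtime pay: 8 × $36.37 × 1.5 = $436.44
Gross pay = $1,454.80 + $436.44 = $1,891.24
403(b) contribution: $1,891.24 × 0.08 = $151.30
Taxable wages = $1,891.24 − $151.30 = $1,739.94
State withholding: $1,739.94 × 0.07 = $121.80
Federal income tax: $1,739.94 × 0.14 = $243.59
Local income tax: $1,739.94 × 0.035 = $60.90
OASDI: $1,891.24 × 0.06 = $113.47
Medicare tax: $1,891.24 × 0.03 = $56.74
Vision plan: $83.59
Roth contribution: $178.78
Total deductions = $151.30 + $121.80 + $243.59 + $60.90 + $113.47 + $56.74 + $83.59 + $178.78 = $1,010.17
Net pay = $1,891.24 − $1,010.17 = $881.07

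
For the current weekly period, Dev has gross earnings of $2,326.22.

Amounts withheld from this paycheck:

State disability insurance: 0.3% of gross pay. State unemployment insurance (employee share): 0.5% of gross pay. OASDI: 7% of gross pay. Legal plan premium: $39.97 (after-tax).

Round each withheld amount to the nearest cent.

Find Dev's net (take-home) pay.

OASDI: $2,326.22 × 0.07 = $162.84
State disability insurance: $2,326.22 × 0.003 = $6.98
State unemployment insurance (employee share): $2,326.22 × 0.005 = $11.63
Legal plan premium: $39.97
Total deductions = $162.84 + $6.98 + $11.63 + $39.97 = $221.42
Net pay = $2,326.22 − $221.42 = $2,104.80

$2,104.80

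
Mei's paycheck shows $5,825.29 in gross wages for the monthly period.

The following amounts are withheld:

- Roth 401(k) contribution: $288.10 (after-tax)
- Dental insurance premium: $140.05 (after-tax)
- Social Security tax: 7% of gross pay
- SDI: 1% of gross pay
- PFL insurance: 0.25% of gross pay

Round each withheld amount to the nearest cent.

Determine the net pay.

$4,916.56

Social Security tax: $5,825.29 × 0.07 = $407.77
PFL insurance: $5,825.29 × 0.0025 = $14.56
SDI: $5,825.29 × 0.01 = $58.25
Dental insurance premium: $140.05
Roth 401(k) contribution: $288.10
Total deductions = $407.77 + $14.56 + $58.25 + $140.05 + $288.10 = $908.73
Net pay = $5,825.29 − $908.73 = $4,916.56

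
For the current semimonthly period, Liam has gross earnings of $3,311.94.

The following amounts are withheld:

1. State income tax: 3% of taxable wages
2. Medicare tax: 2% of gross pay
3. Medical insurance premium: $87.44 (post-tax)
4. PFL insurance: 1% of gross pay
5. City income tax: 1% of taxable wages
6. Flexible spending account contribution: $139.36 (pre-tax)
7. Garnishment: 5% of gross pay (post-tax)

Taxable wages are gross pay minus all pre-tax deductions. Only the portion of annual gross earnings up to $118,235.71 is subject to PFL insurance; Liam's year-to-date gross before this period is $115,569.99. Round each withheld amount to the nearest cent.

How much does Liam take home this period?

Flexible spending account contribution: $139.36
Taxable wages = $3,311.94 − $139.36 = $3,172.58
City income tax: $3,172.58 × 0.01 = $31.73
State income tax: $3,172.58 × 0.03 = $95.18
PFL insurance: only $118,235.71 − $115,569.99 = $2,665.72 of this check is subject → $2,665.72 × 0.01 = $26.66
Medicare tax: $3,311.94 × 0.02 = $66.24
Medical insurance premium: $87.44
Garnishment: $3,311.94 × 0.05 = $165.60
Total deductions = $139.36 + $31.73 + $95.18 + $26.66 + $66.24 + $87.44 + $165.60 = $612.21
Net pay = $3,311.94 − $612.21 = $2,699.73

$2,699.73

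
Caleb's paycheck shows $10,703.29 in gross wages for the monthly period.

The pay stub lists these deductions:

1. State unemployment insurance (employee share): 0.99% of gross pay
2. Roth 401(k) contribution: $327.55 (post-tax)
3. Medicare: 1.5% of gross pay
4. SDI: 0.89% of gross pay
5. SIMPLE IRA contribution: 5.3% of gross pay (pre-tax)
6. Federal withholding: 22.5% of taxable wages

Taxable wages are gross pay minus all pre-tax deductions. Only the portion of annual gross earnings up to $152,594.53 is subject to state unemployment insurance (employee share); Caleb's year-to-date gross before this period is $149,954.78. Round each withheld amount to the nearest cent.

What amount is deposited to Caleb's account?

SIMPLE IRA contribution: $10,703.29 × 0.053 = $567.27
Taxable wages = $10,703.29 − $567.27 = $10,136.02
Federal withholding: $10,136.02 × 0.225 = $2,280.60
State unemployment insurance (employee share): only $152,594.53 − $149,954.78 = $2,639.75 of this check is subject → $2,639.75 × 0.0099 = $26.13
SDI: $10,703.29 × 0.0089 = $95.26
Medicare: $10,703.29 × 0.015 = $160.55
Roth 401(k) contribution: $327.55
Total deductions = $567.27 + $2,280.60 + $26.13 + $95.26 + $160.55 + $327.55 = $3,457.36
Net pay = $10,703.29 − $3,457.36 = $7,245.93

$7,245.93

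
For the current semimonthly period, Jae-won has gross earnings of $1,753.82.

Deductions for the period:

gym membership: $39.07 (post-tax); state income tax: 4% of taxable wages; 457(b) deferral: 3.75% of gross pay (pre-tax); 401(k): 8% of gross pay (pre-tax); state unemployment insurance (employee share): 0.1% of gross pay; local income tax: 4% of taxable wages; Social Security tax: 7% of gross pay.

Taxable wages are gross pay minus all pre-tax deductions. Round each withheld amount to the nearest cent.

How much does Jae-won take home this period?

457(b) deferral: $1,753.82 × 0.0375 = $65.77
401(k): $1,753.82 × 0.08 = $140.31
Pre-tax total = $65.77 + $140.31 = $206.08
Taxable wages = $1,753.82 − $206.08 = $1,547.74
Local income tax: $1,547.74 × 0.04 = $61.91
State income tax: $1,547.74 × 0.04 = $61.91
Social Security tax: $1,753.82 × 0.07 = $122.77
State unemployment insurance (employee share): $1,753.82 × 0.001 = $1.75
Gym membership: $39.07
Total deductions = $65.77 + $140.31 + $61.91 + $61.91 + $122.77 + $1.75 + $39.07 = $493.49
Net pay = $1,753.82 − $493.49 = $1,260.33

$1,260.33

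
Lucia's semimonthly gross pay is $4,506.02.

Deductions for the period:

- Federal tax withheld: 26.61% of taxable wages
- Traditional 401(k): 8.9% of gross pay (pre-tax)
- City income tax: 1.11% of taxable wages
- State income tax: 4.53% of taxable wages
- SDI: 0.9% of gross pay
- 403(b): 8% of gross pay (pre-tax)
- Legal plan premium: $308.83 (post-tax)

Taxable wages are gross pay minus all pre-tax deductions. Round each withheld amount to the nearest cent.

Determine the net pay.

$2,187.52

Traditional 401(k): $4,506.02 × 0.089 = $401.04
403(b): $4,506.02 × 0.08 = $360.48
Pre-tax total = $401.04 + $360.48 = $761.52
Taxable wages = $4,506.02 − $761.52 = $3,744.50
State income tax: $3,744.50 × 0.0453 = $169.63
Federal tax withheld: $3,744.50 × 0.2661 = $996.41
City income tax: $3,744.50 × 0.0111 = $41.56
SDI: $4,506.02 × 0.009 = $40.55
Legal plan premium: $308.83
Total deductions = $401.04 + $360.48 + $169.63 + $996.41 + $41.56 + $40.55 + $308.83 = $2,318.50
Net pay = $4,506.02 − $2,318.50 = $2,187.52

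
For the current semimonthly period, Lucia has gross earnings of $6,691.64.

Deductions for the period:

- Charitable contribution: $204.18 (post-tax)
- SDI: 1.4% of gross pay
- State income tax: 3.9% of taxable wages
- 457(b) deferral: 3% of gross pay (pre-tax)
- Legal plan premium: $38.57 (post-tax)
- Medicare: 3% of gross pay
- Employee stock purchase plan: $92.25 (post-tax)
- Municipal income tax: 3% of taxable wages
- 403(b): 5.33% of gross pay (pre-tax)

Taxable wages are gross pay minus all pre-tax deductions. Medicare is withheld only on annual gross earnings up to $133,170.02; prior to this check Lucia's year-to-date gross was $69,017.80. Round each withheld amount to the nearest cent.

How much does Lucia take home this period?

457(b) deferral: $6,691.64 × 0.03 = $200.75
403(b): $6,691.64 × 0.0533 = $356.66
Pre-tax total = $200.75 + $356.66 = $557.41
Taxable wages = $6,691.64 − $557.41 = $6,134.23
Municipal income tax: $6,134.23 × 0.03 = $184.03
State income tax: $6,134.23 × 0.039 = $239.23
SDI: $6,691.64 × 0.014 = $93.68
Medicare: cap not yet reached, full $6,691.64 is subject → $6,691.64 × 0.03 = $200.75
Charitable contribution: $204.18
Legal plan premium: $38.57
Employee stock purchase plan: $92.25
Total deductions = $200.75 + $356.66 + $184.03 + $239.23 + $93.68 + $200.75 + $204.18 + $38.57 + $92.25 = $1,610.10
Net pay = $6,691.64 − $1,610.10 = $5,081.54

$5,081.54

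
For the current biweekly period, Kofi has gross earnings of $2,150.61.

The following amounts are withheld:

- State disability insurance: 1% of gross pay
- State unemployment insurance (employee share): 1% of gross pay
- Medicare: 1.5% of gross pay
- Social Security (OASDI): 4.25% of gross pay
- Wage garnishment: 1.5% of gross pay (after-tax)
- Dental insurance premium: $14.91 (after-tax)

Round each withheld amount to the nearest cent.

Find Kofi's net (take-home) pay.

$1,936.76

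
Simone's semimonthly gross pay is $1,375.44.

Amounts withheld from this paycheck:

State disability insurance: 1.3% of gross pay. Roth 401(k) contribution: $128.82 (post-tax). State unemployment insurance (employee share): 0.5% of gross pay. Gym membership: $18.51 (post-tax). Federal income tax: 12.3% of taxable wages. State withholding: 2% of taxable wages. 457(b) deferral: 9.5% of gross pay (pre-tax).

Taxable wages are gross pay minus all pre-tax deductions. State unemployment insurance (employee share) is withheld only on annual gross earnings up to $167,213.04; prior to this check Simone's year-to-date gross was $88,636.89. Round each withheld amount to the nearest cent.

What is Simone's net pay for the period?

$894.67

457(b) deferral: $1,375.44 × 0.095 = $130.67
Taxable wages = $1,375.44 − $130.67 = $1,244.77
Federal income tax: $1,244.77 × 0.123 = $153.11
State withholding: $1,244.77 × 0.02 = $24.90
State disability insurance: $1,375.44 × 0.013 = $17.88
State unemployment insurance (employee share): cap not yet reached, full $1,375.44 is subject → $1,375.44 × 0.005 = $6.88
Gym membership: $18.51
Roth 401(k) contribution: $128.82
Total deductions = $130.67 + $153.11 + $24.90 + $17.88 + $6.88 + $18.51 + $128.82 = $480.77
Net pay = $1,375.44 − $480.77 = $894.67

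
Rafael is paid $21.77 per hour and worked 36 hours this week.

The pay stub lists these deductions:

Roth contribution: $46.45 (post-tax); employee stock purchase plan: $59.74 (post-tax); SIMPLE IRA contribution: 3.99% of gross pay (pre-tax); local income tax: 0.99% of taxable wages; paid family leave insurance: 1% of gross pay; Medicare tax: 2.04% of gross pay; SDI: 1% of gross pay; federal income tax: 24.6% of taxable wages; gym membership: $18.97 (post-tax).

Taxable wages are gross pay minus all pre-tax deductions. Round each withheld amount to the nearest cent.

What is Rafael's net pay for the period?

$403.07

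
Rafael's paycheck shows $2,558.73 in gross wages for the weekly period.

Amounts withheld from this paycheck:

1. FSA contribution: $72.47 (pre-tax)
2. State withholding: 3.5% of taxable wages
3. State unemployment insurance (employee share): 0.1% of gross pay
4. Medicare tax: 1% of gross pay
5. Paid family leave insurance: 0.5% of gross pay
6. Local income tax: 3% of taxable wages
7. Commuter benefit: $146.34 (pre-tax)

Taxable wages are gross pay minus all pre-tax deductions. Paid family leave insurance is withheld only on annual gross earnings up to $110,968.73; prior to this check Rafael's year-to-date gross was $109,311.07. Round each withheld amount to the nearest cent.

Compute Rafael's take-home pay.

$2,151.38

Commuter benefit: $146.34
FSA contribution: $72.47
Pre-tax total = $146.34 + $72.47 = $218.81
Taxable wages = $2,558.73 − $218.81 = $2,339.92
Local income tax: $2,339.92 × 0.03 = $70.20
State withholding: $2,339.92 × 0.035 = $81.90
Paid family leave insurance: only $110,968.73 − $109,311.07 = $1,657.66 of this check is subject → $1,657.66 × 0.005 = $8.29
State unemployment insurance (employee share): $2,558.73 × 0.001 = $2.56
Medicare tax: $2,558.73 × 0.01 = $25.59
Total deductions = $146.34 + $72.47 + $70.20 + $81.90 + $8.29 + $2.56 + $25.59 = $407.35
Net pay = $2,558.73 − $407.35 = $2,151.38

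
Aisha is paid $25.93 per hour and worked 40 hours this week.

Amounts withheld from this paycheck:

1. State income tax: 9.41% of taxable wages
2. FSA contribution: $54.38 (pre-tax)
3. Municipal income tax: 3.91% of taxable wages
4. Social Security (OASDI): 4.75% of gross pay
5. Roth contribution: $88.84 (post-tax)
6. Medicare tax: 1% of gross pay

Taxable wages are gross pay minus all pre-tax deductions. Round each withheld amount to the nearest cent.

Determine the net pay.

Gross pay: 40 × $25.93 = $1,037.20
FSA contribution: $54.38
Taxable wages = $1,037.20 − $54.38 = $982.82
State income tax: $982.82 × 0.0941 = $92.48
Municipal income tax: $982.82 × 0.0391 = $38.43
Medicare tax: $1,037.20 × 0.01 = $10.37
Social Security (OASDI): $1,037.20 × 0.0475 = $49.27
Roth contribution: $88.84
Total deductions = $54.38 + $92.48 + $38.43 + $10.37 + $49.27 + $88.84 = $333.77
Net pay = $1,037.20 − $333.77 = $703.43

$703.43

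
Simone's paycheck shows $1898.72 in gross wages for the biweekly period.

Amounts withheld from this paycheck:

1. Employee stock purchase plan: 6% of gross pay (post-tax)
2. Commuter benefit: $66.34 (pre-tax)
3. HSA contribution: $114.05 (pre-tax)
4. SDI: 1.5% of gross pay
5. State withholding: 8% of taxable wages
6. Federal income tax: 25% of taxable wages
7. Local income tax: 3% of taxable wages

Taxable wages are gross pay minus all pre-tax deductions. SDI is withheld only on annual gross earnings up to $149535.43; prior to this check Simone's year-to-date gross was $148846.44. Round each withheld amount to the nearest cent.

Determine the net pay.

Commuter benefit: $66.34
HSA contribution: $114.05
Pre-tax total = $66.34 + $114.05 = $180.39
Taxable wages = $1898.72 − $180.39 = $1718.33
Federal income tax: $1718.33 × 0.25 = $429.58
State withholding: $1718.33 × 0.08 = $137.47
Local income tax: $1718.33 × 0.03 = $51.55
SDI: only $149535.43 − $148846.44 = $688.99 of this check is subject → $688.99 × 0.015 = $10.33
Employee stock purchase plan: $1898.72 × 0.06 = $113.92
Total deductions = $66.34 + $114.05 + $429.58 + $137.47 + $51.55 + $10.33 + $113.92 = $923.24
Net pay = $1898.72 − $923.24 = $975.48

$975.48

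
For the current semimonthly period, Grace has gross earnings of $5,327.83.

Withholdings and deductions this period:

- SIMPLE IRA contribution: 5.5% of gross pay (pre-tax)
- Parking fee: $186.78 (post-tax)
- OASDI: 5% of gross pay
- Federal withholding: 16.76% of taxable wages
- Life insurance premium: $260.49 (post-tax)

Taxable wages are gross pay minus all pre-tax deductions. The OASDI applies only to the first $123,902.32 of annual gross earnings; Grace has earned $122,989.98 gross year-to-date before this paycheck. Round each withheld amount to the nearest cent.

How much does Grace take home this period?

$3,698.08

SIMPLE IRA contribution: $5,327.83 × 0.055 = $293.03
Taxable wages = $5,327.83 − $293.03 = $5,034.80
Federal withholding: $5,034.80 × 0.1676 = $843.83
OASDI: only $123,902.32 − $122,989.98 = $912.34 of this check is subject → $912.34 × 0.05 = $45.62
Parking fee: $186.78
Life insurance premium: $260.49
Total deductions = $293.03 + $843.83 + $45.62 + $186.78 + $260.49 = $1,629.75
Net pay = $5,327.83 − $1,629.75 = $3,698.08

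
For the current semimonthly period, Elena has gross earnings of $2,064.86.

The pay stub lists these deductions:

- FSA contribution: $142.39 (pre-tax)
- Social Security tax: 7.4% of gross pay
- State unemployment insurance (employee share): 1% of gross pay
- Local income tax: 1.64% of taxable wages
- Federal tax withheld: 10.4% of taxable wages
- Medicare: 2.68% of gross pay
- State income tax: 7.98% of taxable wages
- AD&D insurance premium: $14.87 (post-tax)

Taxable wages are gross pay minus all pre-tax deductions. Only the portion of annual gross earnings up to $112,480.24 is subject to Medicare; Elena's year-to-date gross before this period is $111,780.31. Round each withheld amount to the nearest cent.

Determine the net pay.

FSA contribution: $142.39
Taxable wages = $2,064.86 − $142.39 = $1,922.47
Local income tax: $1,922.47 × 0.0164 = $31.53
Federal tax withheld: $1,922.47 × 0.104 = $199.94
State income tax: $1,922.47 × 0.0798 = $153.41
Social Security tax: $2,064.86 × 0.074 = $152.80
State unemployment insurance (employee share): $2,064.86 × 0.01 = $20.65
Medicare: only $112,480.24 − $111,780.31 = $699.93 of this check is subject → $699.93 × 0.0268 = $18.76
AD&D insurance premium: $14.87
Total deductions = $142.39 + $31.53 + $199.94 + $153.41 + $152.80 + $20.65 + $18.76 + $14.87 = $734.35
Net pay = $2,064.86 − $734.35 = $1,330.51

$1,330.51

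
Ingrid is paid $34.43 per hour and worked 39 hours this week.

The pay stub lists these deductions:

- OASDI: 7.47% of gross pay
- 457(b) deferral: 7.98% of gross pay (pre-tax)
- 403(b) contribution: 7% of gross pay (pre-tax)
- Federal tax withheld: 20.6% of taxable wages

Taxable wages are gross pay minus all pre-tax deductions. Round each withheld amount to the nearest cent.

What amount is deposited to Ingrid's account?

$806.15

Gross pay: 39 × $34.43 = $1,342.77
403(b) contribution: $1,342.77 × 0.07 = $93.99
457(b) deferral: $1,342.77 × 0.0798 = $107.15
Pre-tax total = $93.99 + $107.15 = $201.14
Taxable wages = $1,342.77 − $201.14 = $1,141.63
Federal tax withheld: $1,141.63 × 0.206 = $235.18
OASDI: $1,342.77 × 0.0747 = $100.30
Total deductions = $93.99 + $107.15 + $235.18 + $100.30 = $536.62
Net pay = $1,342.77 − $536.62 = $806.15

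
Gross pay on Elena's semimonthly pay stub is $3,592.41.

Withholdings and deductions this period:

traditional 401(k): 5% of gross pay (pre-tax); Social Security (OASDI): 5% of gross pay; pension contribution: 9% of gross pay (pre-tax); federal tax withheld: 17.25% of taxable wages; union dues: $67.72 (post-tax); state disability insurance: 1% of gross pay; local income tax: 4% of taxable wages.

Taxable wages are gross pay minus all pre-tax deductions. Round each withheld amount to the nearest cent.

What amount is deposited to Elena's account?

$2,149.70

Traditional 401(k): $3,592.41 × 0.05 = $179.62
Pension contribution: $3,592.41 × 0.09 = $323.32
Pre-tax total = $179.62 + $323.32 = $502.94
Taxable wages = $3,592.41 − $502.94 = $3,089.47
Local income tax: $3,089.47 × 0.04 = $123.58
Federal tax withheld: $3,089.47 × 0.1725 = $532.93
Social Security (OASDI): $3,592.41 × 0.05 = $179.62
State disability insurance: $3,592.41 × 0.01 = $35.92
Union dues: $67.72
Total deductions = $179.62 + $323.32 + $123.58 + $532.93 + $179.62 + $35.92 + $67.72 = $1,442.71
Net pay = $3,592.41 − $1,442.71 = $2,149.70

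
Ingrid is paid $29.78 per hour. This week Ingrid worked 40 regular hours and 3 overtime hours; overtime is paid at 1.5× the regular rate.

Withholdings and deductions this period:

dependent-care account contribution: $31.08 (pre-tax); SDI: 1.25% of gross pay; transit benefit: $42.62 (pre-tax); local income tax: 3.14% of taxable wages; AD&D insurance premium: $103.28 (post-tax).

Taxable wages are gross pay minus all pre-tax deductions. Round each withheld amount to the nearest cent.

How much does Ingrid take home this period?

$1092.36

Regular pay: 40 × $29.78 = $1191.20
Overtime pay: 3 × $29.78 × 1.5 = $134.01
Gross pay = $1191.20 + $134.01 = $1325.21
Dependent-care account contribution: $31.08
Transit benefit: $42.62
Pre-tax total = $31.08 + $42.62 = $73.70
Taxable wages = $1325.21 − $73.70 = $1251.51
Local income tax: $1251.51 × 0.0314 = $39.30
SDI: $1325.21 × 0.0125 = $16.57
AD&D insurance premium: $103.28
Total deductions = $31.08 + $42.62 + $39.30 + $16.57 + $103.28 = $232.85
Net pay = $1325.21 − $232.85 = $1092.36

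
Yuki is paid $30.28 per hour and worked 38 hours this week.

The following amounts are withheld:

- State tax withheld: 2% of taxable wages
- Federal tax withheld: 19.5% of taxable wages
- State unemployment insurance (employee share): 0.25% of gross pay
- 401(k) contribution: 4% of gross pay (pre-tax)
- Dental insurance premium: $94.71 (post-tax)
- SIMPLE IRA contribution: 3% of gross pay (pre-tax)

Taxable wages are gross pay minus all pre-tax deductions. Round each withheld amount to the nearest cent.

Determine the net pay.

Gross pay: 38 × $30.28 = $1150.64
401(k) contribution: $1150.64 × 0.04 = $46.03
SIMPLE IRA contribution: $1150.64 × 0.03 = $34.52
Pre-tax total = $46.03 + $34.52 = $80.55
Taxable wages = $1150.64 − $80.55 = $1070.09
State tax withheld: $1070.09 × 0.02 = $21.40
Federal tax withheld: $1070.09 × 0.195 = $208.67
State unemployment insurance (employee share): $1150.64 × 0.0025 = $2.88
Dental insurance premium: $94.71
Total deductions = $46.03 + $34.52 + $21.40 + $208.67 + $2.88 + $94.71 = $408.21
Net pay = $1150.64 − $408.21 = $742.43

$742.43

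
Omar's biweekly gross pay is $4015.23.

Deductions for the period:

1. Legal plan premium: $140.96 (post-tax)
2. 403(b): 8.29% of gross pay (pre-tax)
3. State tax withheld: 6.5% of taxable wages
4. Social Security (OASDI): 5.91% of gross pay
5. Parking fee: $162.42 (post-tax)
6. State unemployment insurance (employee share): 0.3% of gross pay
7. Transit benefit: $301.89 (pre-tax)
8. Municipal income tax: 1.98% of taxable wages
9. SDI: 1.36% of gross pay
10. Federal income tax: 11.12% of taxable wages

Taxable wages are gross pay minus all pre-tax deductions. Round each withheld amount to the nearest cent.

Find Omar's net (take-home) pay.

$2110.57

Transit benefit: $301.89
403(b): $4015.23 × 0.0829 = $332.86
Pre-tax total = $301.89 + $332.86 = $634.75
Taxable wages = $4015.23 − $634.75 = $3380.48
Municipal income tax: $3380.48 × 0.0198 = $66.93
Federal income tax: $3380.48 × 0.1112 = $375.91
State tax withheld: $3380.48 × 0.065 = $219.73
Social Security (OASDI): $4015.23 × 0.0591 = $237.30
State unemployment insurance (employee share): $4015.23 × 0.003 = $12.05
SDI: $4015.23 × 0.0136 = $54.61
Parking fee: $162.42
Legal plan premium: $140.96
Total deductions = $301.89 + $332.86 + $66.93 + $375.91 + $219.73 + $237.30 + $12.05 + $54.61 + $162.42 + $140.96 = $1904.66
Net pay = $4015.23 − $1904.66 = $2110.57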